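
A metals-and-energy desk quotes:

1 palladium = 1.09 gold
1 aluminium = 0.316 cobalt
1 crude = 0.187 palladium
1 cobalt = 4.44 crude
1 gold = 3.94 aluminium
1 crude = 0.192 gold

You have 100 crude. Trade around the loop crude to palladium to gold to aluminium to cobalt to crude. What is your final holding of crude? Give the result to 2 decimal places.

100 crude × 0.187 = 18.7 palladium
18.7 palladium × 1.09 = 20.383 gold
20.383 gold × 3.94 = 80.30902 aluminium
80.30902 aluminium × 0.316 = 25.37765032 cobalt
25.37765032 cobalt × 4.44 = 112.6767674208 crude

112.68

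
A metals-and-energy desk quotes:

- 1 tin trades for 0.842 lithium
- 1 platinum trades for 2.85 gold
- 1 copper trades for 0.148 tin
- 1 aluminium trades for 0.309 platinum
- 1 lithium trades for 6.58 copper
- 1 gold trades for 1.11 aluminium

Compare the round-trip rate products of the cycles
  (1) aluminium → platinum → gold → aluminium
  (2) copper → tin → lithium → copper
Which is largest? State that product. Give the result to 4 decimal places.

0.9775

(1) 0.309 × 2.85 × 1.11 = 0.97752
(2) 0.148 × 0.842 × 6.58 = 0.81997
Highest is cycle (1) at 0.9775 (≤1, no arbitrage).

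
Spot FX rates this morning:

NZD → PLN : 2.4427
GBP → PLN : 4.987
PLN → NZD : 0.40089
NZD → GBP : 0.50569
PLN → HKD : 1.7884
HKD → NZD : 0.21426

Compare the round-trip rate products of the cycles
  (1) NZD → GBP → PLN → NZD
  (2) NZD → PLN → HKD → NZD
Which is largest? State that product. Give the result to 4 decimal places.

1.0110

(1) 0.50569 × 4.987 × 0.40089 = 1.01099
(2) 2.4427 × 1.7884 × 0.21426 = 0.93600
Highest is cycle (1) at 1.0110 (>1, arbitrage).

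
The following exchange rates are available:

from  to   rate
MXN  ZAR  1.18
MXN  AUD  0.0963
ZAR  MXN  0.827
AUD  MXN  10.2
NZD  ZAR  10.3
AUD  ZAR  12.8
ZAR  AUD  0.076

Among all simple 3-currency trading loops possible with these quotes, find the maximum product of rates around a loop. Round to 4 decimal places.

MXN→AUD→ZAR→MXN: 0.0963 × 12.8 × 0.827 = 1.01939
MXN→ZAR→AUD→MXN: 1.18 × 0.076 × 10.2 = 0.91474
Maximum is MXN→AUD→ZAR→MXN at 1.0194; arbitrage exists.

1.0194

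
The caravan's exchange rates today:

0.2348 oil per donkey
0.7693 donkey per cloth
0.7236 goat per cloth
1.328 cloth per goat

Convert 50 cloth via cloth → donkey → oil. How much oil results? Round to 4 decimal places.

50 cloth × 0.7693 = 38.465 donkey
38.465 donkey × 0.2348 = 9.031582 oil

9.0316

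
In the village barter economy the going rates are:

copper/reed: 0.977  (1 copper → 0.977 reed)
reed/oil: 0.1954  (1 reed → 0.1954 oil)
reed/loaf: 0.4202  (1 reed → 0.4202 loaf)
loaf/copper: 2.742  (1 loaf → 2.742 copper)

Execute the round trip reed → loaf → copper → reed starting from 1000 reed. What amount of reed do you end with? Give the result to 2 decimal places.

1125.69

1000 reed × 0.4202 = 420.2 loaf
420.2 loaf × 2.742 = 1152.1884 copper
1152.1884 copper × 0.977 = 1125.6880668 reed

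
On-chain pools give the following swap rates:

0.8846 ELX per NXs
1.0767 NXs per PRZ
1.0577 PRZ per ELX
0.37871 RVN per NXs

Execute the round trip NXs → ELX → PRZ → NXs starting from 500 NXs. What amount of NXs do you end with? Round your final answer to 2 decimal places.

503.70

500 NXs × 0.8846 = 442.3 ELX
442.3 ELX × 1.0577 = 467.82071 PRZ
467.82071 PRZ × 1.0767 = 503.702558457 NXs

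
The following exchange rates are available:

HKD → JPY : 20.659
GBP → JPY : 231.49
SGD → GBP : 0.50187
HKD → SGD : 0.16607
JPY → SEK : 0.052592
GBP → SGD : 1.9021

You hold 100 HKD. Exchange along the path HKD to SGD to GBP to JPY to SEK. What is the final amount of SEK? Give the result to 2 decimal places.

101.47

100 HKD × 0.16607 = 16.607 SGD
16.607 SGD × 0.50187 = 8.33455509 GBP
8.33455509 GBP × 231.49 = 1929.3661577841 JPY
1929.3661577841 JPY × 0.052592 = 101.4692249701813872 SEK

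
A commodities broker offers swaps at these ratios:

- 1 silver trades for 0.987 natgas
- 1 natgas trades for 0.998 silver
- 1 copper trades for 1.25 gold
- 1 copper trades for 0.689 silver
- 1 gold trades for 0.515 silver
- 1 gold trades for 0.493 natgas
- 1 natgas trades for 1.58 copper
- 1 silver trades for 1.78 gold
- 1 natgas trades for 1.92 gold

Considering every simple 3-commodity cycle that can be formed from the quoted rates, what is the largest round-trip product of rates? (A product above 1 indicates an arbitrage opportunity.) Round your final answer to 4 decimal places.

natgas→copper→silver→natgas: 1.58 × 0.689 × 0.987 = 1.07447
gold→silver→natgas→gold: 0.515 × 0.987 × 1.92 = 0.97595
gold→natgas→copper→gold: 0.493 × 1.58 × 1.25 = 0.97368
gold→natgas→silver→gold: 0.493 × 0.998 × 1.78 = 0.87578
Maximum is natgas→copper→silver→natgas at 1.0745; arbitrage exists.

1.0745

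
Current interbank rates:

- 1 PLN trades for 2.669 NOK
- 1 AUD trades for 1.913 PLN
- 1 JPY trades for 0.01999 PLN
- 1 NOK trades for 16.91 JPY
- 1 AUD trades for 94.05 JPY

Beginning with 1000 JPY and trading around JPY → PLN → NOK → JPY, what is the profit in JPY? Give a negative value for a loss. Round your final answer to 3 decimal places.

1000 JPY × 0.01999 = 19.99 PLN
19.99 PLN × 2.669 = 53.35331 NOK
53.35331 NOK × 16.91 = 902.2044721 JPY
Net change: 902.2044721 − 1000 = -97.7955279 JPY

-97.796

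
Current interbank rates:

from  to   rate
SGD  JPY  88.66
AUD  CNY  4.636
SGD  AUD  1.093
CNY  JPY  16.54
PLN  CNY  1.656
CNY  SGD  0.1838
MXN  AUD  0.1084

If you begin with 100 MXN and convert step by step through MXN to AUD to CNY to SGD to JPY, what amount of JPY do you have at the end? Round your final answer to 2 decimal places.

818.93

100 MXN × 0.1084 = 10.84 AUD
10.84 AUD × 4.636 = 50.25424 CNY
50.25424 CNY × 0.1838 = 9.236729312 SGD
9.236729312 SGD × 88.66 = 818.92842080192 JPY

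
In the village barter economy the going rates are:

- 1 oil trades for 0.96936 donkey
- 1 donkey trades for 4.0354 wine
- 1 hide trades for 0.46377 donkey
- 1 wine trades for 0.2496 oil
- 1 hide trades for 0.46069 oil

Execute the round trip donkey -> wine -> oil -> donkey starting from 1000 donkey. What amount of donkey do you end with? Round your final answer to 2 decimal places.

976.37

1000 donkey × 4.0354 = 4035.4 wine
4035.4 wine × 0.2496 = 1007.23584 oil
1007.23584 oil × 0.96936 = 976.3741338624 donkey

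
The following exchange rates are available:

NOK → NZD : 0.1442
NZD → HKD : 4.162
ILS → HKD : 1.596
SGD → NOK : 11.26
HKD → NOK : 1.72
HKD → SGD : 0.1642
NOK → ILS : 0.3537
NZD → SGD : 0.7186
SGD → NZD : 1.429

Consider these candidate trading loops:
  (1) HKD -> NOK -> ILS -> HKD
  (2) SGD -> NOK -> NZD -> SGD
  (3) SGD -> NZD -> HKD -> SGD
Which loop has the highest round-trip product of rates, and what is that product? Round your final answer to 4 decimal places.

(1) 1.72 × 0.3537 × 1.596 = 0.97095
(2) 11.26 × 0.1442 × 0.7186 = 1.16679
(3) 1.429 × 4.162 × 0.1642 = 0.97658
Highest is cycle (2) at 1.1668 (>1, arbitrage).

1.1668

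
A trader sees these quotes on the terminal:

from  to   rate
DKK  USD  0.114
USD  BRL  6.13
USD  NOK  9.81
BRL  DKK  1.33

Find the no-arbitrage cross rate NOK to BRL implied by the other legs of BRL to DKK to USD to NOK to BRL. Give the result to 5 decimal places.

0.67232

Known legs of the cycle: 1.33 × 0.114 × 9.81 = 1.4873922
For no arbitrage the full-cycle product must be 1, so the missing rate is 1 / 1.4873922 ≈ 0.6723176.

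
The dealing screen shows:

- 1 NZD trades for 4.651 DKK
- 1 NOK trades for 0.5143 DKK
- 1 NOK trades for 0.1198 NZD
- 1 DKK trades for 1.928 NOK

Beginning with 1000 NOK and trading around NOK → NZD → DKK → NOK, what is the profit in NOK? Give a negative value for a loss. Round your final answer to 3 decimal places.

74.262

1000 NOK × 0.1198 = 119.8 NZD
119.8 NZD × 4.651 = 557.1898 DKK
557.1898 DKK × 1.928 = 1074.2619344 NOK
Net change: 1074.2619344 − 1000 = 74.2619344 NOK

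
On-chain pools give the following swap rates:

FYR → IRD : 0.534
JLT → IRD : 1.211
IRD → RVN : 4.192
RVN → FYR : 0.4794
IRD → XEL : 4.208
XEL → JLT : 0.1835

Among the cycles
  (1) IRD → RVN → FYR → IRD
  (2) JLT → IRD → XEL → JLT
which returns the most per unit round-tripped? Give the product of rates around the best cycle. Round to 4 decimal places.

(1) 4.192 × 0.4794 × 0.534 = 1.07315
(2) 1.211 × 4.208 × 0.1835 = 0.93510
Highest is cycle (1) at 1.0732 (>1, arbitrage).

1.0732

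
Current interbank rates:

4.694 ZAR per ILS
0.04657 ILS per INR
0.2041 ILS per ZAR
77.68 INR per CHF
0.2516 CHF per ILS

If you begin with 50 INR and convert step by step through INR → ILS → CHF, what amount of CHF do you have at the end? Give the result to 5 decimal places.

50 INR × 0.04657 = 2.3285 ILS
2.3285 ILS × 0.2516 = 0.5858506 CHF

0.58585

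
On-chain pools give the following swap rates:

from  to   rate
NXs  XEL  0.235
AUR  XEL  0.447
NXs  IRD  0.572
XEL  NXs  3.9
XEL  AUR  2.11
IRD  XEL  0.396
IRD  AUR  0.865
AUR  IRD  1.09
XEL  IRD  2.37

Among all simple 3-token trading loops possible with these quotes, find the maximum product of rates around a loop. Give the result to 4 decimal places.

0.9164

AUR→XEL→IRD→AUR: 0.447 × 2.37 × 0.865 = 0.91637
AUR→IRD→XEL→AUR: 1.09 × 0.396 × 2.11 = 0.91076
IRD→XEL→NXs→IRD: 0.396 × 3.9 × 0.572 = 0.88340
Maximum is AUR→XEL→IRD→AUR at 0.9164; no arbitrage — every cycle loses value.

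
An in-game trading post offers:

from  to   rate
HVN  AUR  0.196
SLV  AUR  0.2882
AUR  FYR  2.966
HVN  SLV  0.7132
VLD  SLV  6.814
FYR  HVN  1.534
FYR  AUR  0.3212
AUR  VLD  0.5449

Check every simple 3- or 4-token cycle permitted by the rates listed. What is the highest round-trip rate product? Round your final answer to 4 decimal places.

VLD→SLV→AUR→VLD: 6.814 × 0.2882 × 0.5449 = 1.07007
AUR→FYR→HVN→SLV→AUR: 2.966 × 1.534 × 0.7132 × 0.2882 = 0.93519
AUR→FYR→HVN→AUR: 2.966 × 1.534 × 0.196 = 0.89177
Maximum is VLD→SLV→AUR→VLD at 1.0701; arbitrage exists.

1.0701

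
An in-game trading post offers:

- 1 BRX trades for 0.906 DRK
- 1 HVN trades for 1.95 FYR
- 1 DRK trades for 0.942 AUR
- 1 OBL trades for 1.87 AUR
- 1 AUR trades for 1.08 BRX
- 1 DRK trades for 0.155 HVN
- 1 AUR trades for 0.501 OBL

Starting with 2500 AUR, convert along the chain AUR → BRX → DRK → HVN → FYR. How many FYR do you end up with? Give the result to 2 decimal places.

739.36

2500 AUR × 1.08 = 2700 BRX
2700 BRX × 0.906 = 2446.2 DRK
2446.2 DRK × 0.155 = 379.161 HVN
379.161 HVN × 1.95 = 739.36395 FYR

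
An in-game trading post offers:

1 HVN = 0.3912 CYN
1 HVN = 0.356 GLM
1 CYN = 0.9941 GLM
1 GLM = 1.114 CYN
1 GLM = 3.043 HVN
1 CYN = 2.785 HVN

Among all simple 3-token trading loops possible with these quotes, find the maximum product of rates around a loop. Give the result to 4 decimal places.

1.1834

CYN→GLM→HVN→CYN: 0.9941 × 3.043 × 0.3912 = 1.18340
CYN→HVN→GLM→CYN: 2.785 × 0.356 × 1.114 = 1.10449
Maximum is CYN→GLM→HVN→CYN at 1.1834; arbitrage exists.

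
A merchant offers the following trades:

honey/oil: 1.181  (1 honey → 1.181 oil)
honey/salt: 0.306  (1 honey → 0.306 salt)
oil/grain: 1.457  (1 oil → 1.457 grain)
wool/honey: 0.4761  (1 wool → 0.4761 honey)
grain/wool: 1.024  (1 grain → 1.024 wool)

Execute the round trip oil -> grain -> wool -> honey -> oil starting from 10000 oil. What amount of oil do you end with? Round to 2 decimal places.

8388.95

10000 oil × 1.457 = 14570 grain
14570 grain × 1.024 = 14919.68 wool
14919.68 wool × 0.4761 = 7103.259648 honey
7103.259648 honey × 1.181 = 8388.949644288 oil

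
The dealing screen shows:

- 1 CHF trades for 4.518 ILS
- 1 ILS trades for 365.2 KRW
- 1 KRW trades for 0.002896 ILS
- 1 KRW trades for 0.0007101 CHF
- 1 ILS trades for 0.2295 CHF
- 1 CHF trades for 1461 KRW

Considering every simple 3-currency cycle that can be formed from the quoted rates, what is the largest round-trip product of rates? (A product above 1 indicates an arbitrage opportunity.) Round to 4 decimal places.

1.1716

CHF→ILS→KRW→CHF: 4.518 × 365.2 × 0.0007101 = 1.17165
CHF→KRW→ILS→CHF: 1461 × 0.002896 × 0.2295 = 0.97103
Maximum is CHF→ILS→KRW→CHF at 1.1716; arbitrage exists.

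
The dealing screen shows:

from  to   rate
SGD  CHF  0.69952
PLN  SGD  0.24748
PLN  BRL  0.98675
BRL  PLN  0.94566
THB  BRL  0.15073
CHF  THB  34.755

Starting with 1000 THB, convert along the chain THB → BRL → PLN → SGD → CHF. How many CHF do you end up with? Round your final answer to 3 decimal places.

1000 THB × 0.15073 = 150.73 BRL
150.73 BRL × 0.94566 = 142.5393318 PLN
142.5393318 PLN × 0.24748 = 35.275633833864 SGD
35.275633833864 SGD × 0.69952 = 24.67601137946454528 CHF

24.676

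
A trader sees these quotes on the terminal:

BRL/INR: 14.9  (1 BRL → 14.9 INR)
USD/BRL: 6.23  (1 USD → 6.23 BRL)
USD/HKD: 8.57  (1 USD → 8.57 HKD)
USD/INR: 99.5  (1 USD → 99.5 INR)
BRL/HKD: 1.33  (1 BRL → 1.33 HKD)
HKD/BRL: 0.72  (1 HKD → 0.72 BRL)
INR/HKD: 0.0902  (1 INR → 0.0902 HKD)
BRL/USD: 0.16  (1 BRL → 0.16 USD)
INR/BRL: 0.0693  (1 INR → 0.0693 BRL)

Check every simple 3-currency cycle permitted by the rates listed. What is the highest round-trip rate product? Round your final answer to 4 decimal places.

BRL→USD→INR→BRL: 0.16 × 99.5 × 0.0693 = 1.10326
BRL→USD→HKD→BRL: 0.16 × 8.57 × 0.72 = 0.98726
BRL→INR→HKD→BRL: 14.9 × 0.0902 × 0.72 = 0.96767
Maximum is BRL→USD→INR→BRL at 1.1033; arbitrage exists.

1.1033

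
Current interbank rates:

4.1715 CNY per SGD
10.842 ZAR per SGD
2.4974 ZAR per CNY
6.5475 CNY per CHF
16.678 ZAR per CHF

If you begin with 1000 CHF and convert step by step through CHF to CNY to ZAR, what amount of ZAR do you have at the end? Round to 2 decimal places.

16351.73

1000 CHF × 6.5475 = 6547.5 CNY
6547.5 CNY × 2.4974 = 16351.7265 ZAR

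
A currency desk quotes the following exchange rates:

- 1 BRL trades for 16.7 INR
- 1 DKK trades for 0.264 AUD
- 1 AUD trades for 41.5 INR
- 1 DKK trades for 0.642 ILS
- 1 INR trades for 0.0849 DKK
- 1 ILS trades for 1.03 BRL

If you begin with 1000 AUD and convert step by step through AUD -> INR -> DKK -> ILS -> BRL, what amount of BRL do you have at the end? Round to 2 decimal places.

1000 AUD × 41.5 = 41500 INR
41500 INR × 0.0849 = 3523.35 DKK
3523.35 DKK × 0.642 = 2261.9907 ILS
2261.9907 ILS × 1.03 = 2329.850421 BRL

2329.85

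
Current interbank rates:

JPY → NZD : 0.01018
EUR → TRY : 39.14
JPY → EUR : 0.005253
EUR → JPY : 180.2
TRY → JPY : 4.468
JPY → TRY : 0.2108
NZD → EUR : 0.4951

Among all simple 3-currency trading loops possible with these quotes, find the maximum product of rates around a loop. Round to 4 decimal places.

0.9186

EUR→TRY→JPY→EUR: 39.14 × 4.468 × 0.005253 = 0.91863
EUR→JPY→NZD→EUR: 180.2 × 0.01018 × 0.4951 = 0.90823
Maximum is EUR→TRY→JPY→EUR at 0.9186; no arbitrage — every cycle loses value.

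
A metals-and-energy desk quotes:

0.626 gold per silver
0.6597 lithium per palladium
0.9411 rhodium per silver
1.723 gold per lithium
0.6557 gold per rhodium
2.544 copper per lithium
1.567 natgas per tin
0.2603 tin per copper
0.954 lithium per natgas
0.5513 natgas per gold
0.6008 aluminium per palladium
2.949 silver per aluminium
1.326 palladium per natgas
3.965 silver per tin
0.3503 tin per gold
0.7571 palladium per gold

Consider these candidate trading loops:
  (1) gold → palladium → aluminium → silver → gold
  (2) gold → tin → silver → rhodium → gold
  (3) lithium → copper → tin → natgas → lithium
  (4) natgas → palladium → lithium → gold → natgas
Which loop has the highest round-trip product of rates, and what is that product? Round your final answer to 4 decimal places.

(1) 0.7571 × 0.6008 × 2.949 × 0.626 = 0.83972
(2) 0.3503 × 3.965 × 0.9411 × 0.6557 = 0.85709
(3) 2.544 × 0.2603 × 1.567 × 0.954 = 0.98994
(4) 1.326 × 0.6597 × 1.723 × 0.5513 = 0.83093
Highest is cycle (3) at 0.9899 (≤1, no arbitrage).

0.9899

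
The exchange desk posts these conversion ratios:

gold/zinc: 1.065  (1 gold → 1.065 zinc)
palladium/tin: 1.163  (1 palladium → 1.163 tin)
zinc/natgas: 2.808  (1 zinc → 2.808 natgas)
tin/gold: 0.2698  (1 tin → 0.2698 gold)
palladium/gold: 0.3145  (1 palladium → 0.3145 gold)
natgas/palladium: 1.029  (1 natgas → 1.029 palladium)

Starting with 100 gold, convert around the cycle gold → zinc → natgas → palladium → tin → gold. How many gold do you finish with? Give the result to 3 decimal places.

100 gold × 1.065 = 106.5 zinc
106.5 zinc × 2.808 = 299.052 natgas
299.052 natgas × 1.029 = 307.724508 palladium
307.724508 palladium × 1.163 = 357.883602804 tin
357.883602804 tin × 0.2698 = 96.5569960365192 gold

96.557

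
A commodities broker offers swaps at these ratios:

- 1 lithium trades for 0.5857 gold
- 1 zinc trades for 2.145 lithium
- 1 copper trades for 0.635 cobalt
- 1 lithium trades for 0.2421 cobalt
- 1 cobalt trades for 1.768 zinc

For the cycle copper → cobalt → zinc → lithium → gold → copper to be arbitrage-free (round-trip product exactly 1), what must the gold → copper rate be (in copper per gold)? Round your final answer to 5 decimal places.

0.70899

Known legs of the cycle: 0.635 × 1.768 × 2.145 × 0.5857 = 1.41045263502
For no arbitrage the full-cycle product must be 1, so the missing rate is 1 / 1.41045263502 ≈ 0.7089923.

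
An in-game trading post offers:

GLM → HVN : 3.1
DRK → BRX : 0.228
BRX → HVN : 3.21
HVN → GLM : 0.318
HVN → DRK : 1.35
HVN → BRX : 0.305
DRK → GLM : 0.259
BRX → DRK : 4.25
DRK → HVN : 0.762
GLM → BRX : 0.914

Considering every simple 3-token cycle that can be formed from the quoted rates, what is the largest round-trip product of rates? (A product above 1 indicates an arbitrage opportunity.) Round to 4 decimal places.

HVN→DRK→GLM→HVN: 1.35 × 0.259 × 3.1 = 1.08392
BRX→DRK→GLM→BRX: 4.25 × 0.259 × 0.914 = 1.00609
BRX→HVN→DRK→BRX: 3.21 × 1.35 × 0.228 = 0.98804
BRX→DRK→HVN→BRX: 4.25 × 0.762 × 0.305 = 0.98774
BRX→HVN→GLM→BRX: 3.21 × 0.318 × 0.914 = 0.93299
Maximum is HVN→DRK→GLM→HVN at 1.0839; arbitrage exists.

1.0839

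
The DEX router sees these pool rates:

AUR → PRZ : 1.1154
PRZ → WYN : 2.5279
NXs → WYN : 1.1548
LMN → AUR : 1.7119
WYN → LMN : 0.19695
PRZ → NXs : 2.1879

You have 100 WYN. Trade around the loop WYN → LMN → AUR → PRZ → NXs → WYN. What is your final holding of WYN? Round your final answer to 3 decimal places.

100 WYN × 0.19695 = 19.695 LMN
19.695 LMN × 1.7119 = 33.7158705 AUR
33.7158705 AUR × 1.1154 = 37.6066819557 PRZ
37.6066819557 PRZ × 2.1879 = 82.27965945087603 NXs
82.27965945087603 NXs × 1.1548 = 95.016550733871639444 WYN

95.017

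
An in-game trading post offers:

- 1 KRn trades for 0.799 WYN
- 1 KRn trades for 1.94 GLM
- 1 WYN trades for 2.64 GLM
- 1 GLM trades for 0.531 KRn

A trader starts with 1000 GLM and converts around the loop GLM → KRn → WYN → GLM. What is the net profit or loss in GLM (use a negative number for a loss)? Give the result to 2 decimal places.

120.07

1000 GLM × 0.531 = 531 KRn
531 KRn × 0.799 = 424.269 WYN
424.269 WYN × 2.64 = 1120.07016 GLM
Net change: 1120.07016 − 1000 = 120.07016 GLM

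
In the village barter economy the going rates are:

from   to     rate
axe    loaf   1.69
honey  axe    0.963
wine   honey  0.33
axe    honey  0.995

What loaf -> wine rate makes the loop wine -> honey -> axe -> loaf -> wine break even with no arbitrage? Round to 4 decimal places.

1.8620

Known legs of the cycle: 0.33 × 0.963 × 1.69 = 0.5370651
For no arbitrage the full-cycle product must be 1, so the missing rate is 1 / 0.5370651 ≈ 1.861972.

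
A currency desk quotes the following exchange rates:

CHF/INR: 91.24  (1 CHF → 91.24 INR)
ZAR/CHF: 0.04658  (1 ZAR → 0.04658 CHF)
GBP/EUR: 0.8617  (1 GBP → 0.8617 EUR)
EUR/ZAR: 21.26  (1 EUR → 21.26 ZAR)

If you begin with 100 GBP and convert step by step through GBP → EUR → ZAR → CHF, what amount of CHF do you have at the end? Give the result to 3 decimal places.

85.333

100 GBP × 0.8617 = 86.17 EUR
86.17 EUR × 21.26 = 1831.9742 ZAR
1831.9742 ZAR × 0.04658 = 85.333358236 CHF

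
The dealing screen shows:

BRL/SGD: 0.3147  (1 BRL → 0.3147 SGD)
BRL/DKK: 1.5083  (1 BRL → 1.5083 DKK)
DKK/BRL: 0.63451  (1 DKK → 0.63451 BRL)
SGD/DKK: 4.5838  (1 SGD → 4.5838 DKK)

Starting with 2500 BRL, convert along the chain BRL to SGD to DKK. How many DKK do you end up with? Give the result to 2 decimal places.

2500 BRL × 0.3147 = 786.75 SGD
786.75 SGD × 4.5838 = 3606.30465 DKK

3606.30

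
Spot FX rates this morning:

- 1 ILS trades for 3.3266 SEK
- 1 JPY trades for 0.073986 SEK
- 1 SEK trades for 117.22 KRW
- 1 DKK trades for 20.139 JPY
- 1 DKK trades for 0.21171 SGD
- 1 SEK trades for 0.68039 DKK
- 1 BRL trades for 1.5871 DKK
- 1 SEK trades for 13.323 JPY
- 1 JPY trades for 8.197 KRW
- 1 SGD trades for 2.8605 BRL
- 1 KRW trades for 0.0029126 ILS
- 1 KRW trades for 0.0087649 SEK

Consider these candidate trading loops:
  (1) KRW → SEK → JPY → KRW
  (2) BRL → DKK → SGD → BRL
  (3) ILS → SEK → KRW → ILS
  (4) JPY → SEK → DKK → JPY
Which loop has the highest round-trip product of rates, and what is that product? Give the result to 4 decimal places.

(1) 0.0087649 × 13.323 × 8.197 = 0.95720
(2) 1.5871 × 0.21171 × 2.8605 = 0.96114
(3) 3.3266 × 117.22 × 0.0029126 = 1.13575
(4) 0.073986 × 0.68039 × 20.139 = 1.01378
Highest is cycle (3) at 1.1358 (>1, arbitrage).

1.1358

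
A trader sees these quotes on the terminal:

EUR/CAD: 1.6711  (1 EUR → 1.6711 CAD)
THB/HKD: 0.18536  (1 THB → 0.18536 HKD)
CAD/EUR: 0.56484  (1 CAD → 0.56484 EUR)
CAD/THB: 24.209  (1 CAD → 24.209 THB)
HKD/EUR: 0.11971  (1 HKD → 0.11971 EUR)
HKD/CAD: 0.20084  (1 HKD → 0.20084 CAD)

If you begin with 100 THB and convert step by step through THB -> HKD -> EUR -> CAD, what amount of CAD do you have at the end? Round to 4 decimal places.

3.7081

100 THB × 0.18536 = 18.536 HKD
18.536 HKD × 0.11971 = 2.21894456 EUR
2.21894456 EUR × 1.6711 = 3.708078254216 CAD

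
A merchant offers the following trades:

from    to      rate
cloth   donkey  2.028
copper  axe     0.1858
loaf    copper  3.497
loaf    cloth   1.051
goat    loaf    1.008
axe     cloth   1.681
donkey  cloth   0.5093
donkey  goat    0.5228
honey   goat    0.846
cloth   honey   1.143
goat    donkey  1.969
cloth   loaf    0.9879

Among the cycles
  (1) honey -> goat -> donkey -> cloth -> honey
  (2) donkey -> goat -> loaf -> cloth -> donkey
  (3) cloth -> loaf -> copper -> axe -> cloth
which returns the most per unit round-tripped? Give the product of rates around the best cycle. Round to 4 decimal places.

(1) 0.846 × 1.969 × 0.5093 × 1.143 = 0.96970
(2) 0.5228 × 1.008 × 1.051 × 2.028 = 1.12323
(3) 0.9879 × 3.497 × 0.1858 × 1.681 = 1.07900
Highest is cycle (2) at 1.1232 (>1, arbitrage).

1.1232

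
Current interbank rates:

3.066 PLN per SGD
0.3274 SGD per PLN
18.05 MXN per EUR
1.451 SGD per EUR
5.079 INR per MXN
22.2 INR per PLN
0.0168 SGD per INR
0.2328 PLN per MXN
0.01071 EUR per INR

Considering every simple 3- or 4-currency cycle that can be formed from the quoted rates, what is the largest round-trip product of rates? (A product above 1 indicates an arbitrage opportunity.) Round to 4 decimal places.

PLN→INR→SGD→PLN: 22.2 × 0.0168 × 3.066 = 1.14350
PLN→INR→EUR→SGD→PLN: 22.2 × 0.01071 × 1.451 × 3.066 = 1.05775
PLN→INR→EUR→MXN→PLN: 22.2 × 0.01071 × 18.05 × 0.2328 = 0.99909
INR→EUR→MXN→INR: 0.01071 × 18.05 × 5.079 = 0.98185
Maximum is PLN→INR→SGD→PLN at 1.1435; arbitrage exists.

1.1435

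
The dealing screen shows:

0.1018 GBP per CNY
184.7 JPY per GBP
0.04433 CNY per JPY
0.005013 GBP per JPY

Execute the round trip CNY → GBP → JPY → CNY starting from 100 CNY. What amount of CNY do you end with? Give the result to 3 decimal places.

100 CNY × 0.1018 = 10.18 GBP
10.18 GBP × 184.7 = 1880.246 JPY
1880.246 JPY × 0.04433 = 83.35130518 CNY

83.351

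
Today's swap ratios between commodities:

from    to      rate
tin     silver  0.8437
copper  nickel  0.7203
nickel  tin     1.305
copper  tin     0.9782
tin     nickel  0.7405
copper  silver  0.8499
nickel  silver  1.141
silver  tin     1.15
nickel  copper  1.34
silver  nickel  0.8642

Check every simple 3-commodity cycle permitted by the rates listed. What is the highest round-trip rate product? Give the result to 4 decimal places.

nickel→copper→silver→nickel: 1.34 × 0.8499 × 0.8642 = 0.98421
tin→nickel→silver→tin: 0.7405 × 1.141 × 1.15 = 0.97165
tin→nickel→copper→tin: 0.7405 × 1.34 × 0.9782 = 0.97064
tin→silver→nickel→tin: 0.8437 × 0.8642 × 1.305 = 0.95151
Maximum is nickel→copper→silver→nickel at 0.9842; no arbitrage — every cycle loses value.

0.9842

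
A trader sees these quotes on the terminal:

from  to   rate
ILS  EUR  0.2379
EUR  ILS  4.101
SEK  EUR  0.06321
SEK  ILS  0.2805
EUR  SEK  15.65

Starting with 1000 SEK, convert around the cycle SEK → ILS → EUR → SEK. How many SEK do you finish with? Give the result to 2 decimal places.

1000 SEK × 0.2805 = 280.5 ILS
280.5 ILS × 0.2379 = 66.73095 EUR
66.73095 EUR × 15.65 = 1044.3393675 SEK

1044.34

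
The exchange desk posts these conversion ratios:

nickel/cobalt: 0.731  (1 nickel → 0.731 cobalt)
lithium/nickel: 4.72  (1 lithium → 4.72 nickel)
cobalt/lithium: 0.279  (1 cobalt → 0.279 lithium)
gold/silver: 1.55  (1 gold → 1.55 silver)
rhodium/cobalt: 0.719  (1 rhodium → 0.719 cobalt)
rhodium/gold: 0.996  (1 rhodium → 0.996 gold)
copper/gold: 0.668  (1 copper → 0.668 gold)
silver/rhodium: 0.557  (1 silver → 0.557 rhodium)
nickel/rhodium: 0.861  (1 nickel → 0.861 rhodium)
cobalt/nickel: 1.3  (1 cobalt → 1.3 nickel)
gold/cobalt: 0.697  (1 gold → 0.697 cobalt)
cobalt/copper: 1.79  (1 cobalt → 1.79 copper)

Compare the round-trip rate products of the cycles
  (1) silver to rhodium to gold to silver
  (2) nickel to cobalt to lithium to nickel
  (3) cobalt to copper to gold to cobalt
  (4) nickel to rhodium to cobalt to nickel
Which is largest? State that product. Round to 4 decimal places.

0.9626

(1) 0.557 × 0.996 × 1.55 = 0.85990
(2) 0.731 × 0.279 × 4.72 = 0.96264
(3) 1.79 × 0.668 × 0.697 = 0.83342
(4) 0.861 × 0.719 × 1.3 = 0.80478
Highest is cycle (2) at 0.9626 (≤1, no arbitrage).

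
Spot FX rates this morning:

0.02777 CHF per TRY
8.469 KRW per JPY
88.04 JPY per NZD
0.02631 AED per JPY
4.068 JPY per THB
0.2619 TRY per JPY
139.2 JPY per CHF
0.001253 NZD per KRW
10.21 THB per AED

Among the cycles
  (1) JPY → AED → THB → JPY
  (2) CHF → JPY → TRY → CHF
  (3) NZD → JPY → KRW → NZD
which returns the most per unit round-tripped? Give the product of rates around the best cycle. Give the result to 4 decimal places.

(1) 0.02631 × 10.21 × 4.068 = 1.09277
(2) 139.2 × 0.2619 × 0.02777 = 1.01240
(3) 88.04 × 8.469 × 0.001253 = 0.93425
Highest is cycle (1) at 1.0928 (>1, arbitrage).

1.0928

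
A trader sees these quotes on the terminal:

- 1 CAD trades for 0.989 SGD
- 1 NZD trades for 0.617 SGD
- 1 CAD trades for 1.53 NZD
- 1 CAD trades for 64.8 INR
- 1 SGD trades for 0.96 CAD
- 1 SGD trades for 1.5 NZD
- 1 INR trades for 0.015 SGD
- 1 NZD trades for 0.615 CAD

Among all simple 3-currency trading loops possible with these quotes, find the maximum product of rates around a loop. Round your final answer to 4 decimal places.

CAD→INR→SGD→CAD: 64.8 × 0.015 × 0.96 = 0.93312
NZD→CAD→SGD→NZD: 0.615 × 0.989 × 1.5 = 0.91235
NZD→SGD→CAD→NZD: 0.617 × 0.96 × 1.53 = 0.90625
Maximum is CAD→INR→SGD→CAD at 0.9331; no arbitrage — every cycle loses value.

0.9331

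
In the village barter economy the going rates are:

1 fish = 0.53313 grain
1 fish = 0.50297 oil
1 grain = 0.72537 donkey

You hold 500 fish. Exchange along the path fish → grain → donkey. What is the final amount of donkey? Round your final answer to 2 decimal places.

500 fish × 0.53313 = 266.565 grain
266.565 grain × 0.72537 = 193.35825405 donkey

193.36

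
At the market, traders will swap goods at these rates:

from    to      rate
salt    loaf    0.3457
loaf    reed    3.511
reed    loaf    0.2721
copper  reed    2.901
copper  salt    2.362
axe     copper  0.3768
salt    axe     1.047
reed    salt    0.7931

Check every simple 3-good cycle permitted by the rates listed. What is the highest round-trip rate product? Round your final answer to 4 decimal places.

salt→loaf→reed→salt: 0.3457 × 3.511 × 0.7931 = 0.96263
salt→axe→copper→salt: 1.047 × 0.3768 × 2.362 = 0.93183
Maximum is salt→loaf→reed→salt at 0.9626; no arbitrage — every cycle loses value.

0.9626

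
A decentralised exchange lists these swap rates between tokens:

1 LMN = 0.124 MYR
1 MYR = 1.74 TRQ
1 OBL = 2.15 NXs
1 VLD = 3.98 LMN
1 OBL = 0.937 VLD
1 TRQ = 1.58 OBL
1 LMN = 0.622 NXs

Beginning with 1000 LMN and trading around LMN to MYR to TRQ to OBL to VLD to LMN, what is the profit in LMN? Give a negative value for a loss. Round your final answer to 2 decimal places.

271.31

1000 LMN × 0.124 = 124 MYR
124 MYR × 1.74 = 215.76 TRQ
215.76 TRQ × 1.58 = 340.9008 OBL
340.9008 OBL × 0.937 = 319.4240496 VLD
319.4240496 VLD × 3.98 = 1271.307717408 LMN
Net change: 1271.307717408 − 1000 = 271.307717408 LMN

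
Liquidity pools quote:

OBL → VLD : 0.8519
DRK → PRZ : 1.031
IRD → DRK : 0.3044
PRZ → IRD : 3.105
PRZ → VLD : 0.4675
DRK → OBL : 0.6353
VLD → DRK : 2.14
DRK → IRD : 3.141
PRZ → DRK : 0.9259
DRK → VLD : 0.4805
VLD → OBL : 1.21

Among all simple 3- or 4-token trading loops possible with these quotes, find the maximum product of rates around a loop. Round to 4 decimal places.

1.1582

DRK→OBL→VLD→DRK: 0.6353 × 0.8519 × 2.14 = 1.15819
DRK→PRZ→VLD→DRK: 1.031 × 0.4675 × 2.14 = 1.03146
IRD→DRK→PRZ→IRD: 0.3044 × 1.031 × 3.105 = 0.97446
Maximum is DRK→OBL→VLD→DRK at 1.1582; arbitrage exists.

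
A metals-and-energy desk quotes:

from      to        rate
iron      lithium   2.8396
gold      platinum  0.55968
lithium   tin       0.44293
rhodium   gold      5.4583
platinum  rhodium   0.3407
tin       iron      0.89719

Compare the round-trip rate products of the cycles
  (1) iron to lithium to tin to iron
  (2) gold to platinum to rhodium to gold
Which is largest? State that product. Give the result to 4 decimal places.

1.1284

(1) 2.8396 × 0.44293 × 0.89719 = 1.12844
(2) 0.55968 × 0.3407 × 5.4583 = 1.04080
Highest is cycle (1) at 1.1284 (>1, arbitrage).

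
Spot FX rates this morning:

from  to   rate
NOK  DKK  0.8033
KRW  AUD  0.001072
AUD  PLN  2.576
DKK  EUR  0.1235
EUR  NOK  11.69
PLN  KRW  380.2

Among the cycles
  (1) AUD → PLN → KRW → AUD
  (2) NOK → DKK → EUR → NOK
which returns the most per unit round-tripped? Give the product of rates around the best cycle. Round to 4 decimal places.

1.1597

(1) 2.576 × 380.2 × 0.001072 = 1.04991
(2) 0.8033 × 0.1235 × 11.69 = 1.15974
Highest is cycle (2) at 1.1597 (>1, arbitrage).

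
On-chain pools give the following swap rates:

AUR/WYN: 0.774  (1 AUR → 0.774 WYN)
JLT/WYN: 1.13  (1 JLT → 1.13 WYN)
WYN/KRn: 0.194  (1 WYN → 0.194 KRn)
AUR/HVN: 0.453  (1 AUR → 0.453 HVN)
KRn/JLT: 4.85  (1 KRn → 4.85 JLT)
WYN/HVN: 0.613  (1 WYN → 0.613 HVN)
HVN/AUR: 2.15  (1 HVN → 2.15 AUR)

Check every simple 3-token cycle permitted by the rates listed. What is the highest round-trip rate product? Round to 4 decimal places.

1.0632

KRn→JLT→WYN→KRn: 4.85 × 1.13 × 0.194 = 1.06322
AUR→WYN→HVN→AUR: 0.774 × 0.613 × 2.15 = 1.02009
Maximum is KRn→JLT→WYN→KRn at 1.0632; arbitrage exists.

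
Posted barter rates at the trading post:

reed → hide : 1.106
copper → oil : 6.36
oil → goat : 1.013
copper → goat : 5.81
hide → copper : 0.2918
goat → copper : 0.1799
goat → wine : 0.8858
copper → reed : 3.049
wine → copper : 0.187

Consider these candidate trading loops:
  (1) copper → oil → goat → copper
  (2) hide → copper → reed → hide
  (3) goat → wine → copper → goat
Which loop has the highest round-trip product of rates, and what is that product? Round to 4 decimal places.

(1) 6.36 × 1.013 × 0.1799 = 1.15904
(2) 0.2918 × 3.049 × 1.106 = 0.98401
(3) 0.8858 × 0.187 × 5.81 = 0.96240
Highest is cycle (1) at 1.1590 (>1, arbitrage).

1.1590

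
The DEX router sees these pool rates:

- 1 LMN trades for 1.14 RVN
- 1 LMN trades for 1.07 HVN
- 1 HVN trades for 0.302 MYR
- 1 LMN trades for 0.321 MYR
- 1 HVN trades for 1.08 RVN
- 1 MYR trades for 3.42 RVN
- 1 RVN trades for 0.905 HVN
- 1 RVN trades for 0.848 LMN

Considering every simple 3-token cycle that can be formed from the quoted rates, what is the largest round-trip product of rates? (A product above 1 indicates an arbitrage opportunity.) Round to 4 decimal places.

0.9799

HVN→RVN→LMN→HVN: 1.08 × 0.848 × 1.07 = 0.97995
HVN→MYR→RVN→HVN: 0.302 × 3.42 × 0.905 = 0.93472
LMN→MYR→RVN→LMN: 0.321 × 3.42 × 0.848 = 0.93095
Maximum is HVN→RVN→LMN→HVN at 0.9799; no arbitrage — every cycle loses value.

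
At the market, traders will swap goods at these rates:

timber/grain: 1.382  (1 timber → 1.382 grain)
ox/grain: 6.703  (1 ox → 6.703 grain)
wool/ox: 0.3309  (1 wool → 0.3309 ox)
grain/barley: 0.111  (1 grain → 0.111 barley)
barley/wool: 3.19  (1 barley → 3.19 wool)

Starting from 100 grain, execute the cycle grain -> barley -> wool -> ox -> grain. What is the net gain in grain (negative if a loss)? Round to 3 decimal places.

-21.462

100 grain × 0.111 = 11.1 barley
11.1 barley × 3.19 = 35.409 wool
35.409 wool × 0.3309 = 11.7168381 ox
11.7168381 ox × 6.703 = 78.5379657843 grain
Net change: 78.5379657843 − 100 = -21.4620342157 grain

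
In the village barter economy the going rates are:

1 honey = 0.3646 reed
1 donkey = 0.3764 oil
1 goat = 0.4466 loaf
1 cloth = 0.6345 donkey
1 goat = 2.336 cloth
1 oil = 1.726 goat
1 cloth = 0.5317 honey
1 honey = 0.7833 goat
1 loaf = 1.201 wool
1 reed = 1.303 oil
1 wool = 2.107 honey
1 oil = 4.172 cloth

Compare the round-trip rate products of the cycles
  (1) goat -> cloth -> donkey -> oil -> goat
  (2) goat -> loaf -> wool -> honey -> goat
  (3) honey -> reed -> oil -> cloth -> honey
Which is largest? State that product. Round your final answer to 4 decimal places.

(1) 2.336 × 0.6345 × 0.3764 × 1.726 = 0.96293
(2) 0.4466 × 1.201 × 2.107 × 0.7833 = 0.88523
(3) 0.3646 × 1.303 × 4.172 × 0.5317 = 1.05383
Highest is cycle (3) at 1.0538 (>1, arbitrage).

1.0538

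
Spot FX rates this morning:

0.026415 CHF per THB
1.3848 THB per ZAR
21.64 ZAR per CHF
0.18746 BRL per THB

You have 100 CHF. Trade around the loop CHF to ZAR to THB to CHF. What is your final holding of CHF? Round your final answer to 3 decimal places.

79.158

100 CHF × 21.64 = 2164 ZAR
2164 ZAR × 1.3848 = 2996.7072 THB
2996.7072 THB × 0.026415 = 79.158020688 CHF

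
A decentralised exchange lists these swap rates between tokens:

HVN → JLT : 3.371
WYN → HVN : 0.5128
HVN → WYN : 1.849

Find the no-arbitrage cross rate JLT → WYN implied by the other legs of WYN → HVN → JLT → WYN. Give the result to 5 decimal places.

0.57849

Known legs of the cycle: 0.5128 × 3.371 = 1.7286488
For no arbitrage the full-cycle product must be 1, so the missing rate is 1 / 1.7286488 ≈ 0.5784865.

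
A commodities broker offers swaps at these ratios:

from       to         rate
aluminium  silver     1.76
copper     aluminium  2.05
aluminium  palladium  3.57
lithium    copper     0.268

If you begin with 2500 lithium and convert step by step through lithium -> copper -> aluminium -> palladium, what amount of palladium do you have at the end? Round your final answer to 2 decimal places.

4903.40

2500 lithium × 0.268 = 670 copper
670 copper × 2.05 = 1373.5 aluminium
1373.5 aluminium × 3.57 = 4903.395 palladium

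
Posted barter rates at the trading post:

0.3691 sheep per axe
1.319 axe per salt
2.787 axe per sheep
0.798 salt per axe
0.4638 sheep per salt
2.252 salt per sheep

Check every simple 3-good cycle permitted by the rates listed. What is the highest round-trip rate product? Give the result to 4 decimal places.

axe→sheep→salt→axe: 0.3691 × 2.252 × 1.319 = 1.09637
axe→salt→sheep→axe: 0.798 × 0.4638 × 2.787 = 1.03150
Maximum is axe→sheep→salt→axe at 1.0964; arbitrage exists.

1.0964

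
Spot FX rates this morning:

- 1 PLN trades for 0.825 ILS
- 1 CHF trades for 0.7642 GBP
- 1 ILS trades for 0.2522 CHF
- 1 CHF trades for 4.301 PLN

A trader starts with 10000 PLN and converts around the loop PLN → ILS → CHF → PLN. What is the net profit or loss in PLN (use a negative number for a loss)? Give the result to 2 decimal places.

-1051.12

10000 PLN × 0.825 = 8250 ILS
8250 ILS × 0.2522 = 2080.65 CHF
2080.65 CHF × 4.301 = 8948.87565 PLN
Net change: 8948.87565 − 10000 = -1051.12435 PLN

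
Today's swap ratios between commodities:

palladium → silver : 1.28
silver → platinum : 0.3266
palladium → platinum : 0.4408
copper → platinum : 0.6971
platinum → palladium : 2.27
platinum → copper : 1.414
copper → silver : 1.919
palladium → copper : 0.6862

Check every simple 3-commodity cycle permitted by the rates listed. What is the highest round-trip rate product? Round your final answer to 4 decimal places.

1.0859

palladium→copper→platinum→palladium: 0.6862 × 0.6971 × 2.27 = 1.08585
palladium→silver→platinum→palladium: 1.28 × 0.3266 × 2.27 = 0.94897
copper→silver→platinum→copper: 1.919 × 0.3266 × 1.414 = 0.88622
Maximum is palladium→copper→platinum→palladium at 1.0859; arbitrage exists.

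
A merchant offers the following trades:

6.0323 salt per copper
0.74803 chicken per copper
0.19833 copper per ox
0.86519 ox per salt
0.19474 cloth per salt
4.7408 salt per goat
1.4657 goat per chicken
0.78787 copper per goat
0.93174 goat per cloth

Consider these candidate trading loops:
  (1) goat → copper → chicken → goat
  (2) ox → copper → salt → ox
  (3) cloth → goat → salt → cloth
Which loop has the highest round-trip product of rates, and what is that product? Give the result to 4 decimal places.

(1) 0.78787 × 0.74803 × 1.4657 = 0.86381
(2) 0.19833 × 6.0323 × 0.86519 = 1.03510
(3) 0.93174 × 4.7408 × 0.19474 = 0.86020
Highest is cycle (2) at 1.0351 (>1, arbitrage).

1.0351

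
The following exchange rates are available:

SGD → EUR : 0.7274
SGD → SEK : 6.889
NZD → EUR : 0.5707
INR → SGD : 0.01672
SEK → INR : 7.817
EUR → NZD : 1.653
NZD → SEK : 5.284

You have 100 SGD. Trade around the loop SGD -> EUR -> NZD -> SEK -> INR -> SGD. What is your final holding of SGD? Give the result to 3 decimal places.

100 SGD × 0.7274 = 72.74 EUR
72.74 EUR × 1.653 = 120.23922 NZD
120.23922 NZD × 5.284 = 635.34403848 SEK
635.34403848 SEK × 7.817 = 4966.48434879816 INR
4966.48434879816 INR × 0.01672 = 83.0396183119052352 SGD

83.040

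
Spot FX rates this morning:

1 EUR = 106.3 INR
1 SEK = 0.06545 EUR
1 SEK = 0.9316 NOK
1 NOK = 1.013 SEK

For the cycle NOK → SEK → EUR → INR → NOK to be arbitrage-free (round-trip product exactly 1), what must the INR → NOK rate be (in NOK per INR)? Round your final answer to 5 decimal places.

0.14189

Known legs of the cycle: 1.013 × 0.06545 × 106.3 = 7.047780355
For no arbitrage the full-cycle product must be 1, so the missing rate is 1 / 7.047780355 ≈ 0.1418886.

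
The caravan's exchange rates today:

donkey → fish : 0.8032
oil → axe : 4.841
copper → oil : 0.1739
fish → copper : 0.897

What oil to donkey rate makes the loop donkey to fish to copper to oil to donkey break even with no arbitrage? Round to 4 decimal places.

7.9815

Known legs of the cycle: 0.8032 × 0.897 × 0.1739 = 0.12528980256
For no arbitrage the full-cycle product must be 1, so the missing rate is 1 / 0.12528980256 ≈ 7.981496.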